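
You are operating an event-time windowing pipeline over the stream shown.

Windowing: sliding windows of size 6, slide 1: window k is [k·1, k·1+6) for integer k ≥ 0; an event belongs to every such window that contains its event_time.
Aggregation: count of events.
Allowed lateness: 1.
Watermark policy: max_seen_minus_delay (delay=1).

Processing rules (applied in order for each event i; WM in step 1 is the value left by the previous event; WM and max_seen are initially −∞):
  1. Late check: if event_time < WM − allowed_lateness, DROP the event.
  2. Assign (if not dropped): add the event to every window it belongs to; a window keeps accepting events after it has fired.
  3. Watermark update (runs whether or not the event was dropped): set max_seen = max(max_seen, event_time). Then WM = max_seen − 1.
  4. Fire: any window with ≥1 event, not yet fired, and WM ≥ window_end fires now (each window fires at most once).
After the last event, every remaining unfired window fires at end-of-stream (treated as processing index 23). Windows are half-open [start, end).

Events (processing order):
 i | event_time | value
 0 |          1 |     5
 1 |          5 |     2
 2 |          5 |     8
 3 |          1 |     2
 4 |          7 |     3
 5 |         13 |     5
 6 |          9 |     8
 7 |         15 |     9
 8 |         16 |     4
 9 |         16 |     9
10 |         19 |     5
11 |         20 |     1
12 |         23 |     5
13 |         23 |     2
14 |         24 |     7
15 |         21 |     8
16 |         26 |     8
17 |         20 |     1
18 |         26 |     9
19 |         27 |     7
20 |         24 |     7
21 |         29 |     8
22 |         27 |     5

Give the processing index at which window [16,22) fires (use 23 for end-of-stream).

i=0 t=1 v=5: → [1,7),[0,6); WM=0
i=1 t=5 v=2: → [5,11),[4,10),[3,9),[2,8),[1,7),[0,6); WM=4
i=2 t=5 v=8: → [5,11),[4,10),[3,9),[2,8),[1,7),[0,6); WM=4
i=3 t=1 v=2: DROP (t<4-1); WM=4
i=4 t=7 v=3: → [7,13),[6,12),[5,11),[4,10),[3,9),[2,8); WM=6; [0,6) fires=3
i=5 t=13 v=5: → [13,19),[12,18),[11,17),[10,16),[9,15),[8,14); WM=12; [1,7) fires=3 [2,8) fires=3 [3,9) fires=3 [4,10) fires=3 [5,11) fires=3 [6,12) fires=1
i=6 t=9 v=8: DROP (t<12-1); WM=12
i=7 t=15 v=9: → [15,21),[14,20),[13,19),[12,18),[11,17),[10,16); WM=14; [7,13) fires=1 [8,14) fires=1
i=8 t=16 v=4: → [16,22),[15,21),[14,20),[13,19),[12,18),[11,17); WM=15; [9,15) fires=1
i=9 t=16 v=9: → [16,22),[15,21),[14,20),[13,19),[12,18),[11,17); WM=15
i=10 t=19 v=5: → [19,25),[18,24),[17,23),[16,22),[15,21),[14,20); WM=18; [10,16) fires=2 [11,17) fires=4 [12,18) fires=4
i=11 t=20 v=1: → [20,26),[19,25),[18,24),[17,23),[16,22),[15,21); WM=19; [13,19) fires=4
i=12 t=23 v=5: → [23,29),[22,28),[21,27),[20,26),[19,25),[18,24); WM=22; [14,20) fires=4 [15,21) fires=5 [16,22) fires=4
i=13 t=23 v=2: → [23,29),[22,28),[21,27),[20,26),[19,25),[18,24); WM=22
i=14 t=24 v=7: → [24,30),[23,29),[22,28),[21,27),[20,26),[19,25); WM=23; [17,23) fires=2
i=15 t=21 v=8: DROP (t<23-1); WM=23
i=16 t=26 v=8: → [26,32),[25,31),[24,30),[23,29),[22,28),[21,27); WM=25; [18,24) fires=4 [19,25) fires=5
i=17 t=20 v=1: DROP (t<25-1); WM=25
i=18 t=26 v=9: → [26,32),[25,31),[24,30),[23,29),[22,28),[21,27); WM=25
i=19 t=27 v=7: → [27,33),[26,32),[25,31),[24,30),[23,29),[22,28); WM=26; [20,26) fires=4
i=20 t=24 v=7: DROP (t<26-1); WM=26
i=21 t=29 v=8: → [29,35),[28,34),[27,33),[26,32),[25,31),[24,30); WM=28; [21,27) fires=5 [22,28) fires=6
i=22 t=27 v=5: → [27,33),[26,32),[25,31),[24,30),[23,29),[22,28); WM=28

12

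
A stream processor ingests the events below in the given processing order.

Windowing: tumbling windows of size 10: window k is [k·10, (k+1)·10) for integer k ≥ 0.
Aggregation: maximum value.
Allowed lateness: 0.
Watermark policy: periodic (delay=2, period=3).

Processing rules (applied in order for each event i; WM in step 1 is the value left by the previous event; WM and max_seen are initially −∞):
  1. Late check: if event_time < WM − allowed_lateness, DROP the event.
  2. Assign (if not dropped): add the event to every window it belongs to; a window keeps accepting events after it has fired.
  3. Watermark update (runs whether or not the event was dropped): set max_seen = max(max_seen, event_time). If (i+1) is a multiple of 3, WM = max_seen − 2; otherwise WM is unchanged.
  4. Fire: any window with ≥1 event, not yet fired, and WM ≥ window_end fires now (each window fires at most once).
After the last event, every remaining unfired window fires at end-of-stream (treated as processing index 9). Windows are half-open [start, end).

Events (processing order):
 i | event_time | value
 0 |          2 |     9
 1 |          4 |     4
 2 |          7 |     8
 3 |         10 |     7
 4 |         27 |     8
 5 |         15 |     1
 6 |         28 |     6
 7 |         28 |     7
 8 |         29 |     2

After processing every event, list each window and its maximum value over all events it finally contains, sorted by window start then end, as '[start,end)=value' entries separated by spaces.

[0,10)=9 [10,20)=7 [20,30)=8

i=0 t=2 v=9: → [0,10); WM=−∞
i=1 t=4 v=4: → [0,10); WM=−∞
i=2 t=7 v=8: → [0,10); WM=5
i=3 t=10 v=7: → [10,20); WM=5
i=4 t=27 v=8: → [20,30); WM=5
i=5 t=15 v=1: → [10,20); WM=25; [0,10) fires=9 [10,20) fires=7
i=6 t=28 v=6: → [20,30); WM=25
i=7 t=28 v=7: → [20,30); WM=25
i=8 t=29 v=2: → [20,30); WM=27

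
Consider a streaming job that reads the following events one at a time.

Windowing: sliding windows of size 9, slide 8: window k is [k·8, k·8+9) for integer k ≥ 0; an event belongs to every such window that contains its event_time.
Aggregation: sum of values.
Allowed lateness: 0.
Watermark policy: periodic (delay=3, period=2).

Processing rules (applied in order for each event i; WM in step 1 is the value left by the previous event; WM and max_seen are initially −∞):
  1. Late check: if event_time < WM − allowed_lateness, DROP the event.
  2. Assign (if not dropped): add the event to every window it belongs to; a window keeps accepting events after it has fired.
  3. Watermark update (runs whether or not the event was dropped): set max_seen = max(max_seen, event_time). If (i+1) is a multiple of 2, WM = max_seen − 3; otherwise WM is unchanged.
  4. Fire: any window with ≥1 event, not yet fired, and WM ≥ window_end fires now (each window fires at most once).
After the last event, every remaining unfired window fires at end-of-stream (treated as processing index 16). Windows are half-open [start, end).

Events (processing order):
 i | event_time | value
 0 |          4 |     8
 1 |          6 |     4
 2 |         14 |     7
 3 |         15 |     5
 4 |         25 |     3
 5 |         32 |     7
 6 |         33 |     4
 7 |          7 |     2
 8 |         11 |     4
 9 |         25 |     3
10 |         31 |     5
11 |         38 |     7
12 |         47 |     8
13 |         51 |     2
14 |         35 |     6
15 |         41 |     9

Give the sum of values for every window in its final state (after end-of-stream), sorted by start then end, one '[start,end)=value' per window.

i=0 t=4 v=8: → [0,9); WM=−∞
i=1 t=6 v=4: → [0,9); WM=3
i=2 t=14 v=7: → [8,17); WM=3
i=3 t=15 v=5: → [8,17); WM=12; [0,9) fires=12
i=4 t=25 v=3: → [24,33); WM=12
i=5 t=32 v=7: → [32,41),[24,33); WM=29; [8,17) fires=12
i=6 t=33 v=4: → [32,41); WM=29
i=7 t=7 v=2: DROP (t<29-0); WM=30
i=8 t=11 v=4: DROP (t<30-0); WM=30
i=9 t=25 v=3: DROP (t<30-0); WM=30
i=10 t=31 v=5: → [24,33); WM=30
i=11 t=38 v=7: → [32,41); WM=35; [24,33) fires=15
i=12 t=47 v=8: → [40,49); WM=35
i=13 t=51 v=2: → [48,57); WM=48; [32,41) fires=18
i=14 t=35 v=6: DROP (t<48-0); WM=48
i=15 t=41 v=9: DROP (t<48-0); WM=48

[0,9)=12 [8,17)=12 [24,33)=15 [32,41)=18 [40,49)=8 [48,57)=2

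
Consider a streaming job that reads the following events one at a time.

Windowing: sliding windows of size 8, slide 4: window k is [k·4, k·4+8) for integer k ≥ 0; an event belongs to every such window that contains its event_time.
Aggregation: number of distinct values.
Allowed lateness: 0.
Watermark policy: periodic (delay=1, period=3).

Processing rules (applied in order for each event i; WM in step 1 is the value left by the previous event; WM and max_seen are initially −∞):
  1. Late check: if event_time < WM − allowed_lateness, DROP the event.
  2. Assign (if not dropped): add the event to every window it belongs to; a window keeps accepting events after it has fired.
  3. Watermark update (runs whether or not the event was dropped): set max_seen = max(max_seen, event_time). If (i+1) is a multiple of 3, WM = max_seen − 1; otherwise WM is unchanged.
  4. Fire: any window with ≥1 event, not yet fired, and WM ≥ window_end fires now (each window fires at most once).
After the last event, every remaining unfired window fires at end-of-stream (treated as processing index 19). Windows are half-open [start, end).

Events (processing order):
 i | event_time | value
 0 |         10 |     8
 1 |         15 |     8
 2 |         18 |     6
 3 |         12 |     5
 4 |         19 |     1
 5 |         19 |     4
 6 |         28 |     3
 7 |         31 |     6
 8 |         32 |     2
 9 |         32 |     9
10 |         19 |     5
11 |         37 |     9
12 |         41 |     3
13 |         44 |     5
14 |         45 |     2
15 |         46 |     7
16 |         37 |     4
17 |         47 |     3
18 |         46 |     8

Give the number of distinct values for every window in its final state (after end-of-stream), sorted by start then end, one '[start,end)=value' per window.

i=0 t=10 v=8: → [8,16),[4,12); WM=−∞
i=1 t=15 v=8: → [12,20),[8,16); WM=−∞
i=2 t=18 v=6: → [16,24),[12,20); WM=17; [4,12) fires=1 [8,16) fires=1
i=3 t=12 v=5: DROP (t<17-0); WM=17
i=4 t=19 v=1: → [16,24),[12,20); WM=17
i=5 t=19 v=4: → [16,24),[12,20); WM=18
i=6 t=28 v=3: → [28,36),[24,32); WM=18
i=7 t=31 v=6: → [28,36),[24,32); WM=18
i=8 t=32 v=2: → [32,40),[28,36); WM=31; [12,20) fires=4 [16,24) fires=3
i=9 t=32 v=9: → [32,40),[28,36); WM=31
i=10 t=19 v=5: DROP (t<31-0); WM=31
i=11 t=37 v=9: → [36,44),[32,40); WM=36; [24,32) fires=2 [28,36) fires=4
i=12 t=41 v=3: → [40,48),[36,44); WM=36
i=13 t=44 v=5: → [44,52),[40,48); WM=36
i=14 t=45 v=2: → [44,52),[40,48); WM=44; [32,40) fires=2 [36,44) fires=2
i=15 t=46 v=7: → [44,52),[40,48); WM=44
i=16 t=37 v=4: DROP (t<44-0); WM=44
i=17 t=47 v=3: → [44,52),[40,48); WM=46
i=18 t=46 v=8: → [44,52),[40,48); WM=46

[4,12)=1 [8,16)=1 [12,20)=4 [16,24)=3 [24,32)=2 [28,36)=4 [32,40)=2 [36,44)=2 [40,48)=5 [44,52)=5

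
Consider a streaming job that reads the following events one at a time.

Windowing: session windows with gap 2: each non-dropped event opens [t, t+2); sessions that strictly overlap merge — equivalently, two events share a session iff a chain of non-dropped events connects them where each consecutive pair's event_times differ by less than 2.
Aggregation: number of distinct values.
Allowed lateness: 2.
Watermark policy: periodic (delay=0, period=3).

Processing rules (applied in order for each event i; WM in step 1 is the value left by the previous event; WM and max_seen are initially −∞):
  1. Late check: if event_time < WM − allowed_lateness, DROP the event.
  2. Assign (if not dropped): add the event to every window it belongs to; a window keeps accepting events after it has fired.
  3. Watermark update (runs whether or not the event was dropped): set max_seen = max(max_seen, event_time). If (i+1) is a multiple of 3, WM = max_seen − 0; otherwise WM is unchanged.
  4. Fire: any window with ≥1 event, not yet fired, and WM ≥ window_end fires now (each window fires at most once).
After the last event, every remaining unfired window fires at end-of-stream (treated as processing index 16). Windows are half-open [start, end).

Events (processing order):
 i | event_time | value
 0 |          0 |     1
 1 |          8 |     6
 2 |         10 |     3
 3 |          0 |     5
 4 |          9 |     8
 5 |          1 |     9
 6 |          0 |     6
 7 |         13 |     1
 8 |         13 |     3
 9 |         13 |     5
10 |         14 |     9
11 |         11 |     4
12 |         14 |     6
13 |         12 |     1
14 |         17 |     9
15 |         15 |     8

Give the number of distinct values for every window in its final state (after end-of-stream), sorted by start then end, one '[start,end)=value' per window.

[0,2)=1 [8,17)=7 [17,19)=1

i=0 t=0 v=1: → [0,2); WM=−∞
i=1 t=8 v=6: → [8,10); WM=−∞
i=2 t=10 v=3: → [10,12); WM=10
i=3 t=0 v=5: DROP (t<10-2); WM=10
i=4 t=9 v=8: → [8,12); WM=10
i=5 t=1 v=9: DROP (t<10-2); WM=10
i=6 t=0 v=6: DROP (t<10-2); WM=10
i=7 t=13 v=1: → [13,15); WM=10
i=8 t=13 v=3: → [13,15); WM=13
i=9 t=13 v=5: → [13,15); WM=13
i=10 t=14 v=9: → [13,16); WM=13
i=11 t=11 v=4: → [8,13); WM=14
i=12 t=14 v=6: → [13,16); WM=14
i=13 t=12 v=1: → [8,16); WM=14
i=14 t=17 v=9: → [17,19); WM=17
i=15 t=15 v=8: → [8,17); WM=17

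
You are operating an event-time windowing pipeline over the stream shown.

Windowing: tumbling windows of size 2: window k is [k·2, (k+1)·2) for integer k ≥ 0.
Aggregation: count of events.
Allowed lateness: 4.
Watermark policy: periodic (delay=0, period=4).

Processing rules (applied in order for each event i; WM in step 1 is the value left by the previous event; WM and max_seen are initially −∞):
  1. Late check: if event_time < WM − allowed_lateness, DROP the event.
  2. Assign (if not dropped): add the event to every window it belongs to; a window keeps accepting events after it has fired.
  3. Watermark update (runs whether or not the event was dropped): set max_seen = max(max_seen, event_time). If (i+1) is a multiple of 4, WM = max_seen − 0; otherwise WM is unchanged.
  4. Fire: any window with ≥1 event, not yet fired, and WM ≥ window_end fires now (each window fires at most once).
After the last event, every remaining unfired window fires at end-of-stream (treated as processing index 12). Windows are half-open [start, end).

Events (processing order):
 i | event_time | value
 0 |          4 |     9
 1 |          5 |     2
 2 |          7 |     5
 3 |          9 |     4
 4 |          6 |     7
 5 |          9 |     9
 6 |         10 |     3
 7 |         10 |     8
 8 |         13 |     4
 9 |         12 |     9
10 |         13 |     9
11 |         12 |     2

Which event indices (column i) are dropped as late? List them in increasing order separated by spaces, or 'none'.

i=0 t=4 v=9: → [4,6); WM=−∞
i=1 t=5 v=2: → [4,6); WM=−∞
i=2 t=7 v=5: → [6,8); WM=−∞
i=3 t=9 v=4: → [8,10); WM=9; [4,6) fires=2 [6,8) fires=1
i=4 t=6 v=7: → [6,8); WM=9
i=5 t=9 v=9: → [8,10); WM=9
i=6 t=10 v=3: → [10,12); WM=9
i=7 t=10 v=8: → [10,12); WM=10; [8,10) fires=2
i=8 t=13 v=4: → [12,14); WM=10
i=9 t=12 v=9: → [12,14); WM=10
i=10 t=13 v=9: → [12,14); WM=10
i=11 t=12 v=2: → [12,14); WM=13; [10,12) fires=2

none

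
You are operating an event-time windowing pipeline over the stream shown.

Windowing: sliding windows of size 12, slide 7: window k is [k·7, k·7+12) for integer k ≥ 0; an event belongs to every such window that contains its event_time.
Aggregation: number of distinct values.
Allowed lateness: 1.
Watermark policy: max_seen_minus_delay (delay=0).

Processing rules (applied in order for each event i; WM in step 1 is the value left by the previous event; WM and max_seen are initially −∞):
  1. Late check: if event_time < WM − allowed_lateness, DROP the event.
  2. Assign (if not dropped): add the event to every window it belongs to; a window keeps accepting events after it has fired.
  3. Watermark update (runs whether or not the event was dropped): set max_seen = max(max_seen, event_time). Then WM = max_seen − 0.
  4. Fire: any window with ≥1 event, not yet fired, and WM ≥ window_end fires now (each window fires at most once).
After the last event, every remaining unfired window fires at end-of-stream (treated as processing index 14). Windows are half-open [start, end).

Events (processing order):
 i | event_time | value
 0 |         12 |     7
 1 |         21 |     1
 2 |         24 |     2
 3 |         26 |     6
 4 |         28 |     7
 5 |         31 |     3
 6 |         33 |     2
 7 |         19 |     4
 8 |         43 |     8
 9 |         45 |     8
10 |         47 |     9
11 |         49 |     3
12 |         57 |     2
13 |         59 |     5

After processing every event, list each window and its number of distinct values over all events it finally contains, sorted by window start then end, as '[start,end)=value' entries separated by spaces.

i=0 t=12 v=7: → [7,19); WM=12
i=1 t=21 v=1: → [21,33),[14,26); WM=21; [7,19) fires=1
i=2 t=24 v=2: → [21,33),[14,26); WM=24
i=3 t=26 v=6: → [21,33); WM=26; [14,26) fires=2
i=4 t=28 v=7: → [28,40),[21,33); WM=28
i=5 t=31 v=3: → [28,40),[21,33); WM=31
i=6 t=33 v=2: → [28,40); WM=33; [21,33) fires=5
i=7 t=19 v=4: DROP (t<33-1); WM=33
i=8 t=43 v=8: → [42,54),[35,47); WM=43; [28,40) fires=3
i=9 t=45 v=8: → [42,54),[35,47); WM=45
i=10 t=47 v=9: → [42,54); WM=47; [35,47) fires=1
i=11 t=49 v=3: → [49,61),[42,54); WM=49
i=12 t=57 v=2: → [56,68),[49,61); WM=57; [42,54) fires=3
i=13 t=59 v=5: → [56,68),[49,61); WM=59

[7,19)=1 [14,26)=2 [21,33)=5 [28,40)=3 [35,47)=1 [42,54)=3 [49,61)=3 [56,68)=2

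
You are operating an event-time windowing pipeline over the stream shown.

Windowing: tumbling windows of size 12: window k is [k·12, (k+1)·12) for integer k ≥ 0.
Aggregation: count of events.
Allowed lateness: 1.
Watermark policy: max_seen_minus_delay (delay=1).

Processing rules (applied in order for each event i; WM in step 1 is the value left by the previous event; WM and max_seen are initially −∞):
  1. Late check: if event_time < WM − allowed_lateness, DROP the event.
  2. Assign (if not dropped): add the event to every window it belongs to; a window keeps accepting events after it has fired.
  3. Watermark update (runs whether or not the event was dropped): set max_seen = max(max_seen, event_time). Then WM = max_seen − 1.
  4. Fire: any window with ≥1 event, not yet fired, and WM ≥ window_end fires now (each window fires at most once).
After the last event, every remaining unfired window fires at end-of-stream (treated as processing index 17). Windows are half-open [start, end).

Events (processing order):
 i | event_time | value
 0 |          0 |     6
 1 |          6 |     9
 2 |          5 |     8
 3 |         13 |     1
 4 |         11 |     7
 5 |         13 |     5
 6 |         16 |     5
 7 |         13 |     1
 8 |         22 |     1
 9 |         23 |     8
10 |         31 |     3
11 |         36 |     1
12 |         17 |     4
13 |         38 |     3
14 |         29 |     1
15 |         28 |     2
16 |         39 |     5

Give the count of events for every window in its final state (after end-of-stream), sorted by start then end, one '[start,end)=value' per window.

i=0 t=0 v=6: → [0,12); WM=-1
i=1 t=6 v=9: → [0,12); WM=5
i=2 t=5 v=8: → [0,12); WM=5
i=3 t=13 v=1: → [12,24); WM=12; [0,12) fires=3
i=4 t=11 v=7: → [0,12); WM=12
i=5 t=13 v=5: → [12,24); WM=12
i=6 t=16 v=5: → [12,24); WM=15
i=7 t=13 v=1: DROP (t<15-1); WM=15
i=8 t=22 v=1: → [12,24); WM=21
i=9 t=23 v=8: → [12,24); WM=22
i=10 t=31 v=3: → [24,36); WM=30; [12,24) fires=5
i=11 t=36 v=1: → [36,48); WM=35
i=12 t=17 v=4: DROP (t<35-1); WM=35
i=13 t=38 v=3: → [36,48); WM=37; [24,36) fires=1
i=14 t=29 v=1: DROP (t<37-1); WM=37
i=15 t=28 v=2: DROP (t<37-1); WM=37
i=16 t=39 v=5: → [36,48); WM=38

[0,12)=4 [12,24)=5 [24,36)=1 [36,48)=3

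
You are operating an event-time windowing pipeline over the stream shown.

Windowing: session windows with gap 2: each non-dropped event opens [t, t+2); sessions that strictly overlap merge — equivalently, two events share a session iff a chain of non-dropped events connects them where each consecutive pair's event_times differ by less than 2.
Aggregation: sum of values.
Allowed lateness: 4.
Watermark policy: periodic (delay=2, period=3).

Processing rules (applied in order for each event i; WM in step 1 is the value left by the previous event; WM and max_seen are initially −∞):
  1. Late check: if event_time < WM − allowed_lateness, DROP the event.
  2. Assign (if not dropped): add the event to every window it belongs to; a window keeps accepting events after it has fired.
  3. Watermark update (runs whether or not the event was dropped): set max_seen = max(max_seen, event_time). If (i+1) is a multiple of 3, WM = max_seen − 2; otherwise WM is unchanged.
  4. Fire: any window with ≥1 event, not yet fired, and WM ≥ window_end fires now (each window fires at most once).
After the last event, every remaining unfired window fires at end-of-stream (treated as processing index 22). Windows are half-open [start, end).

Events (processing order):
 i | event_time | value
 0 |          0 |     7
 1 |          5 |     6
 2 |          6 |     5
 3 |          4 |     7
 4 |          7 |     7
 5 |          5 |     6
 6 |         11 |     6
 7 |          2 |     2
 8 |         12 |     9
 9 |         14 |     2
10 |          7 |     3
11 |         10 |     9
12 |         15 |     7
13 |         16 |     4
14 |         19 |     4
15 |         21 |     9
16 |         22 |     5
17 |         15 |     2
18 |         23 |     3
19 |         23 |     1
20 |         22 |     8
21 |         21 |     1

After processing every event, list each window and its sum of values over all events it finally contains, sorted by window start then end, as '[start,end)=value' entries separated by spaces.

i=0 t=0 v=7: → [0,2); WM=−∞
i=1 t=5 v=6: → [5,7); WM=−∞
i=2 t=6 v=5: → [5,8); WM=4
i=3 t=4 v=7: → [4,8); WM=4
i=4 t=7 v=7: → [4,9); WM=4
i=5 t=5 v=6: → [4,9); WM=5
i=6 t=11 v=6: → [11,13); WM=5
i=7 t=2 v=2: → [2,4); WM=5
i=8 t=12 v=9: → [11,14); WM=10
i=9 t=14 v=2: → [14,16); WM=10
i=10 t=7 v=3: → [4,9); WM=10
i=11 t=10 v=9: → [10,14); WM=12
i=12 t=15 v=7: → [14,17); WM=12
i=13 t=16 v=4: → [14,18); WM=12
i=14 t=19 v=4: → [19,21); WM=17
i=15 t=21 v=9: → [21,23); WM=17
i=16 t=22 v=5: → [21,24); WM=17
i=17 t=15 v=2: → [14,18); WM=20
i=18 t=23 v=3: → [21,25); WM=20
i=19 t=23 v=1: → [21,25); WM=20
i=20 t=22 v=8: → [21,25); WM=21
i=21 t=21 v=1: → [21,25); WM=21

[0,2)=7 [2,4)=2 [4,9)=34 [10,14)=24 [14,18)=15 [19,21)=4 [21,25)=27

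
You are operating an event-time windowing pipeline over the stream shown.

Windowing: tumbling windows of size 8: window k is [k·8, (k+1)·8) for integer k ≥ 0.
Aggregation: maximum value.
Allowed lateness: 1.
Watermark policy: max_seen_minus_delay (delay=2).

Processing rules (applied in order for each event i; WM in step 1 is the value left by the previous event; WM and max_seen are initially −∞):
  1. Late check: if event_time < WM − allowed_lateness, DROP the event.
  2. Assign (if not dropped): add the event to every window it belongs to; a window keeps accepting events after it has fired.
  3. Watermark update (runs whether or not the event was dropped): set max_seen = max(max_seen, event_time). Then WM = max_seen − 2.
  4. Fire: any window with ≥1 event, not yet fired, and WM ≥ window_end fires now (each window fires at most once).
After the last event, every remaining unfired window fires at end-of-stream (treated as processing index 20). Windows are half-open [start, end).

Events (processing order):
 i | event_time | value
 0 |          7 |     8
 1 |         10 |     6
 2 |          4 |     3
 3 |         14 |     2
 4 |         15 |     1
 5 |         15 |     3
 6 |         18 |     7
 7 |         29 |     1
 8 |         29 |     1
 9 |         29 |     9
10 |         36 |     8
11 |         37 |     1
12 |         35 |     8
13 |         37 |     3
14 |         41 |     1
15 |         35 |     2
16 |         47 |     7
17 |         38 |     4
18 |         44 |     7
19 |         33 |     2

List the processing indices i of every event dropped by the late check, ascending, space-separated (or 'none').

i=0 t=7 v=8: → [0,8); WM=5
i=1 t=10 v=6: → [8,16); WM=8; [0,8) fires=8
i=2 t=4 v=3: DROP (t<8-1); WM=8
i=3 t=14 v=2: → [8,16); WM=12
i=4 t=15 v=1: → [8,16); WM=13
i=5 t=15 v=3: → [8,16); WM=13
i=6 t=18 v=7: → [16,24); WM=16; [8,16) fires=6
i=7 t=29 v=1: → [24,32); WM=27; [16,24) fires=7
i=8 t=29 v=1: → [24,32); WM=27
i=9 t=29 v=9: → [24,32); WM=27
i=10 t=36 v=8: → [32,40); WM=34; [24,32) fires=9
i=11 t=37 v=1: → [32,40); WM=35
i=12 t=35 v=8: → [32,40); WM=35
i=13 t=37 v=3: → [32,40); WM=35
i=14 t=41 v=1: → [40,48); WM=39
i=15 t=35 v=2: DROP (t<39-1); WM=39
i=16 t=47 v=7: → [40,48); WM=45; [32,40) fires=8
i=17 t=38 v=4: DROP (t<45-1); WM=45
i=18 t=44 v=7: → [40,48); WM=45
i=19 t=33 v=2: DROP (t<45-1); WM=45

2 15 17 19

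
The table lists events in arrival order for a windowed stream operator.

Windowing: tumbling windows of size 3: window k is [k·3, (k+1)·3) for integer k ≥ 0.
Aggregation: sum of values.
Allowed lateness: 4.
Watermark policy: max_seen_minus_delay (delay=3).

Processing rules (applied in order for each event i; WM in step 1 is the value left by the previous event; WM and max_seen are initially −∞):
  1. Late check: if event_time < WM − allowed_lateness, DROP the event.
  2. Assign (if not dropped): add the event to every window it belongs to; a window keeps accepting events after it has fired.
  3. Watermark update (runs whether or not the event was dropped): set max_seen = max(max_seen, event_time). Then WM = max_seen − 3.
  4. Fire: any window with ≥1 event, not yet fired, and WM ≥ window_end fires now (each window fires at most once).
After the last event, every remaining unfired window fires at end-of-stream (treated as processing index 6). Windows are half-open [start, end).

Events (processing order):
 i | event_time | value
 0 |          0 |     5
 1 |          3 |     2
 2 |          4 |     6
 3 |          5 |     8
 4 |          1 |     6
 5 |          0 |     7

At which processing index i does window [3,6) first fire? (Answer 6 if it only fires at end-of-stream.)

i=0 t=0 v=5: → [0,3); WM=-3
i=1 t=3 v=2: → [3,6); WM=0
i=2 t=4 v=6: → [3,6); WM=1
i=3 t=5 v=8: → [3,6); WM=2
i=4 t=1 v=6: → [0,3); WM=2
i=5 t=0 v=7: → [0,3); WM=2

6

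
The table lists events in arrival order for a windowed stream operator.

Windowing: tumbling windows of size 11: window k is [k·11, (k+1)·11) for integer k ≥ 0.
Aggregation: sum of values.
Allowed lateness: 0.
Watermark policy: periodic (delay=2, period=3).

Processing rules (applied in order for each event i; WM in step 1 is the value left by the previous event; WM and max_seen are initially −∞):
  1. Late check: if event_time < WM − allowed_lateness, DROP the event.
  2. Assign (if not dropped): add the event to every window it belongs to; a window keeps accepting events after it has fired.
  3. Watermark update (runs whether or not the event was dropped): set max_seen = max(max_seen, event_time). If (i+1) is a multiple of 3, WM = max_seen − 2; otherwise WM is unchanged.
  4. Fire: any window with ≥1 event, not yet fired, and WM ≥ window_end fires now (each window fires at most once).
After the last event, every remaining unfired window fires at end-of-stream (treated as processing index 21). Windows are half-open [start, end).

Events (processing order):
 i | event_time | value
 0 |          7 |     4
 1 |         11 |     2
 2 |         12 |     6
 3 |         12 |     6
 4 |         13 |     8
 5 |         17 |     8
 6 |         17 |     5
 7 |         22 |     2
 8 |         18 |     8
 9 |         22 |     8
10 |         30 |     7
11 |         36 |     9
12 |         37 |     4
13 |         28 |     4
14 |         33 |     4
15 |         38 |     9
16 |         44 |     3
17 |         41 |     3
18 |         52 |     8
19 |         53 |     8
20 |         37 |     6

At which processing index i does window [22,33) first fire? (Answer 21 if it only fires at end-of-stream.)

i=0 t=7 v=4: → [0,11); WM=−∞
i=1 t=11 v=2: → [11,22); WM=−∞
i=2 t=12 v=6: → [11,22); WM=10
i=3 t=12 v=6: → [11,22); WM=10
i=4 t=13 v=8: → [11,22); WM=10
i=5 t=17 v=8: → [11,22); WM=15; [0,11) fires=4
i=6 t=17 v=5: → [11,22); WM=15
i=7 t=22 v=2: → [22,33); WM=15
i=8 t=18 v=8: → [11,22); WM=20
i=9 t=22 v=8: → [22,33); WM=20
i=10 t=30 v=7: → [22,33); WM=20
i=11 t=36 v=9: → [33,44); WM=34; [11,22) fires=43 [22,33) fires=17
i=12 t=37 v=4: → [33,44); WM=34
i=13 t=28 v=4: DROP (t<34-0); WM=34
i=14 t=33 v=4: DROP (t<34-0); WM=35
i=15 t=38 v=9: → [33,44); WM=35
i=16 t=44 v=3: → [44,55); WM=35
i=17 t=41 v=3: → [33,44); WM=42
i=18 t=52 v=8: → [44,55); WM=42
i=19 t=53 v=8: → [44,55); WM=42
i=20 t=37 v=6: DROP (t<42-0); WM=51; [33,44) fires=25

11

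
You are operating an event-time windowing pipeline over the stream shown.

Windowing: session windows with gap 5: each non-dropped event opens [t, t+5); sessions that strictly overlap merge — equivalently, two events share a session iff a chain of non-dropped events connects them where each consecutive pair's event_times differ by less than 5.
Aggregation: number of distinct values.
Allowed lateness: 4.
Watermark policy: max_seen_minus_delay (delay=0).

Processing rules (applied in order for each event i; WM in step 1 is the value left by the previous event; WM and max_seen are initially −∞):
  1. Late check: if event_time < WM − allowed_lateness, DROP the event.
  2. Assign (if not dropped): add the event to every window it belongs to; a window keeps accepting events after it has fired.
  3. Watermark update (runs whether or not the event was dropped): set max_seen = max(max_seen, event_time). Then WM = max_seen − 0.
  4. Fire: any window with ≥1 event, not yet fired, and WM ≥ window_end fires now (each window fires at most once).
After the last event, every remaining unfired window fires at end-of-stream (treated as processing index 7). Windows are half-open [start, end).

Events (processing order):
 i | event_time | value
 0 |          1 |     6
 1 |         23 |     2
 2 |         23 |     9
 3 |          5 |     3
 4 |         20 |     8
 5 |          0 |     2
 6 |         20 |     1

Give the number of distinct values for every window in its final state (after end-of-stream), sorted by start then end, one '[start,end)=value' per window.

i=0 t=1 v=6: → [1,6); WM=1
i=1 t=23 v=2: → [23,28); WM=23
i=2 t=23 v=9: → [23,28); WM=23
i=3 t=5 v=3: DROP (t<23-4); WM=23
i=4 t=20 v=8: → [20,28); WM=23
i=5 t=0 v=2: DROP (t<23-4); WM=23
i=6 t=20 v=1: → [20,28); WM=23

[1,6)=1 [20,28)=4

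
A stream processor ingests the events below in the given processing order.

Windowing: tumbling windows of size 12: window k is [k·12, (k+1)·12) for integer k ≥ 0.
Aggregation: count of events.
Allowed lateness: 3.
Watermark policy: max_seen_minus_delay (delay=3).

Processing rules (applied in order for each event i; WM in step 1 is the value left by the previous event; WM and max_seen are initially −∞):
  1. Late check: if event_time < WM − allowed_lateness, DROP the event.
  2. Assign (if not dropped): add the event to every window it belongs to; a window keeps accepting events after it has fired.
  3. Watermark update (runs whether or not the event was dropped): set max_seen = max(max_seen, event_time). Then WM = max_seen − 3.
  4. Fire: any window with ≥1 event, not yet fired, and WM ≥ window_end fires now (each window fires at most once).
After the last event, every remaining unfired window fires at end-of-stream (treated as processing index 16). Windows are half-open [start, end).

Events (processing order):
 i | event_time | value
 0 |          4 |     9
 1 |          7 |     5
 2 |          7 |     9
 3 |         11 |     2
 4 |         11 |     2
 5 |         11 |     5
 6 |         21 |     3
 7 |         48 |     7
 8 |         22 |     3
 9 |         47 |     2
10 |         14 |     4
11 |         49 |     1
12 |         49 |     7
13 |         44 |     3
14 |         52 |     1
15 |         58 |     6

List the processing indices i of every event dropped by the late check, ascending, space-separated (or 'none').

8 10

i=0 t=4 v=9: → [0,12); WM=1
i=1 t=7 v=5: → [0,12); WM=4
i=2 t=7 v=9: → [0,12); WM=4
i=3 t=11 v=2: → [0,12); WM=8
i=4 t=11 v=2: → [0,12); WM=8
i=5 t=11 v=5: → [0,12); WM=8
i=6 t=21 v=3: → [12,24); WM=18; [0,12) fires=6
i=7 t=48 v=7: → [48,60); WM=45; [12,24) fires=1
i=8 t=22 v=3: DROP (t<45-3); WM=45
i=9 t=47 v=2: → [36,48); WM=45
i=10 t=14 v=4: DROP (t<45-3); WM=45
i=11 t=49 v=1: → [48,60); WM=46
i=12 t=49 v=7: → [48,60); WM=46
i=13 t=44 v=3: → [36,48); WM=46
i=14 t=52 v=1: → [48,60); WM=49; [36,48) fires=2
i=15 t=58 v=6: → [48,60); WM=55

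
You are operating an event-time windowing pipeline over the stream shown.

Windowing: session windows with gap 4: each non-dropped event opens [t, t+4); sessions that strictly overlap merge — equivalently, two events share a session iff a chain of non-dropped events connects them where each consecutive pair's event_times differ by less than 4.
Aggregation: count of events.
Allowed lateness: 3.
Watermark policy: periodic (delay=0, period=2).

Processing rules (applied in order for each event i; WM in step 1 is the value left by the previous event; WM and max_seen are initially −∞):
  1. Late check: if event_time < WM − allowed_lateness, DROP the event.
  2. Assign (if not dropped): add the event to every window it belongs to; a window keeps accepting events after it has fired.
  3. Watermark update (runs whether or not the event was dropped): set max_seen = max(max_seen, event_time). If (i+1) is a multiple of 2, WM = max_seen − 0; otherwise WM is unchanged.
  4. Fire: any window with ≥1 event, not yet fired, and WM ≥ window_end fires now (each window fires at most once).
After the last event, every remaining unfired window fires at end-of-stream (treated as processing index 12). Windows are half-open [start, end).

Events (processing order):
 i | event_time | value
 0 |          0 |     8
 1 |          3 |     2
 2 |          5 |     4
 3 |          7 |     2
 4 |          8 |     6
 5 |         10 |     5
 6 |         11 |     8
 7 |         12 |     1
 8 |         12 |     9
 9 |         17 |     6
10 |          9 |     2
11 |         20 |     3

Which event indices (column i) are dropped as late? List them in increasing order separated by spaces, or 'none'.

i=0 t=0 v=8: → [0,4); WM=−∞
i=1 t=3 v=2: → [0,7); WM=3
i=2 t=5 v=4: → [0,9); WM=3
i=3 t=7 v=2: → [0,11); WM=7
i=4 t=8 v=6: → [0,12); WM=7
i=5 t=10 v=5: → [0,14); WM=10
i=6 t=11 v=8: → [0,15); WM=10
i=7 t=12 v=1: → [0,16); WM=12
i=8 t=12 v=9: → [0,16); WM=12
i=9 t=17 v=6: → [17,21); WM=17
i=10 t=9 v=2: DROP (t<17-3); WM=17
i=11 t=20 v=3: → [17,24); WM=20

10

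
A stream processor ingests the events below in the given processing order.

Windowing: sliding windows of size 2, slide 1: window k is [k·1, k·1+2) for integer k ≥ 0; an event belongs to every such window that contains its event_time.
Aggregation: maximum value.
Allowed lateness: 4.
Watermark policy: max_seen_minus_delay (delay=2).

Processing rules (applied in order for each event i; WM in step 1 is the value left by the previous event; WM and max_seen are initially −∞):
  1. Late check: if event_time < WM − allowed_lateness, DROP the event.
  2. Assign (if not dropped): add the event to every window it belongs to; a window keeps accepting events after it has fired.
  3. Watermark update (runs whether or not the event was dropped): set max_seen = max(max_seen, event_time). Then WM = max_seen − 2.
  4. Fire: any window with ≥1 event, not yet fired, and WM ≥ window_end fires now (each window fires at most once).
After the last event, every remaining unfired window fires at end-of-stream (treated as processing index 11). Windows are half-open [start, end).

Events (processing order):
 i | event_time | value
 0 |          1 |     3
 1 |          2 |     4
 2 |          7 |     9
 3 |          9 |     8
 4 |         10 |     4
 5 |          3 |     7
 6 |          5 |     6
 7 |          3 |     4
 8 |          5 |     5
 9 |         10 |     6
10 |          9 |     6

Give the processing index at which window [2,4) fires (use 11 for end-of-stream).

2

i=0 t=1 v=3: → [1,3),[0,2); WM=-1
i=1 t=2 v=4: → [2,4),[1,3); WM=0
i=2 t=7 v=9: → [7,9),[6,8); WM=5; [0,2) fires=3 [1,3) fires=4 [2,4) fires=4
i=3 t=9 v=8: → [9,11),[8,10); WM=7
i=4 t=10 v=4: → [10,12),[9,11); WM=8; [6,8) fires=9
i=5 t=3 v=7: DROP (t<8-4); WM=8
i=6 t=5 v=6: → [5,7),[4,6); WM=8; [4,6) fires=6 [5,7) fires=6
i=7 t=3 v=4: DROP (t<8-4); WM=8
i=8 t=5 v=5: → [5,7),[4,6); WM=8
i=9 t=10 v=6: → [10,12),[9,11); WM=8
i=10 t=9 v=6: → [9,11),[8,10); WM=8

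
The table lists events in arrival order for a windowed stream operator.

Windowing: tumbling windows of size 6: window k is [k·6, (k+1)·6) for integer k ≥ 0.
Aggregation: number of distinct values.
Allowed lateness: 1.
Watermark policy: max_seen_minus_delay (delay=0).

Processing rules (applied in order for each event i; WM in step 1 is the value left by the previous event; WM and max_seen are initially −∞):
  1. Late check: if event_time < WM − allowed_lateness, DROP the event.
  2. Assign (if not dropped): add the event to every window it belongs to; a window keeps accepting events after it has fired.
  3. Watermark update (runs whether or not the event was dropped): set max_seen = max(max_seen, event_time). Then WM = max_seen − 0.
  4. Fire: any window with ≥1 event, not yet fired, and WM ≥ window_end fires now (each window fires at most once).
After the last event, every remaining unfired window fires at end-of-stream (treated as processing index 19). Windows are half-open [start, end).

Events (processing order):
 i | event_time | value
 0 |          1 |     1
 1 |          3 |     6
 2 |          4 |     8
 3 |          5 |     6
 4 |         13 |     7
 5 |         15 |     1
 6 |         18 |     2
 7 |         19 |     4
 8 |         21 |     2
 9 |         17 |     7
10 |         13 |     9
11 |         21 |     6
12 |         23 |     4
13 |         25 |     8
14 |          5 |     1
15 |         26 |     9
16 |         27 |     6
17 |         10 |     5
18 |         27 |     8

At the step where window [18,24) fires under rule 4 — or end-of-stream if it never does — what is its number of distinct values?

3

i=0 t=1 v=1: → [0,6); WM=1
i=1 t=3 v=6: → [0,6); WM=3
i=2 t=4 v=8: → [0,6); WM=4
i=3 t=5 v=6: → [0,6); WM=5
i=4 t=13 v=7: → [12,18); WM=13; [0,6) fires=3
i=5 t=15 v=1: → [12,18); WM=15
i=6 t=18 v=2: → [18,24); WM=18; [12,18) fires=2
i=7 t=19 v=4: → [18,24); WM=19
i=8 t=21 v=2: → [18,24); WM=21
i=9 t=17 v=7: DROP (t<21-1); WM=21
i=10 t=13 v=9: DROP (t<21-1); WM=21
i=11 t=21 v=6: → [18,24); WM=21
i=12 t=23 v=4: → [18,24); WM=23
i=13 t=25 v=8: → [24,30); WM=25; [18,24) fires=3
i=14 t=5 v=1: DROP (t<25-1); WM=25
i=15 t=26 v=9: → [24,30); WM=26
i=16 t=27 v=6: → [24,30); WM=27
i=17 t=10 v=5: DROP (t<27-1); WM=27
i=18 t=27 v=8: → [24,30); WM=27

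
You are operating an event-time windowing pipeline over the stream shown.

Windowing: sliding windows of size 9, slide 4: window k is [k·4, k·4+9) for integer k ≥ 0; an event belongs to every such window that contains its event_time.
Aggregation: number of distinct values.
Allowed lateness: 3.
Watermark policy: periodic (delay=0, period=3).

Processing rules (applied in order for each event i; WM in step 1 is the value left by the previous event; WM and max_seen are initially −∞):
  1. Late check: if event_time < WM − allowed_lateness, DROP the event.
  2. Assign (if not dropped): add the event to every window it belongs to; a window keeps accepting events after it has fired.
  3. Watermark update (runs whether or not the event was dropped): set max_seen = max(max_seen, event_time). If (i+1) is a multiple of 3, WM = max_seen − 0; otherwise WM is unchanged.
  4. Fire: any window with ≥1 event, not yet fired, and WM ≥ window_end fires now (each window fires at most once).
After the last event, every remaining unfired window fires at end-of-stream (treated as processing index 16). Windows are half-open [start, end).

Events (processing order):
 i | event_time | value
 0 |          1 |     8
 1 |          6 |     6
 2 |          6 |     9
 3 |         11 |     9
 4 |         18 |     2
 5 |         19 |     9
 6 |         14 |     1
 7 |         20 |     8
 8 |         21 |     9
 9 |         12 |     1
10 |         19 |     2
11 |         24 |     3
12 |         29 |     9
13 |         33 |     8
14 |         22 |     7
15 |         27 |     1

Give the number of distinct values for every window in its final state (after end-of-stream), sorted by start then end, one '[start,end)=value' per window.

[0,9)=3 [4,13)=2 [8,17)=1 [12,21)=3 [16,25)=5 [20,29)=4 [24,33)=2 [28,37)=2 [32,41)=1

i=0 t=1 v=8: → [0,9); WM=−∞
i=1 t=6 v=6: → [4,13),[0,9); WM=−∞
i=2 t=6 v=9: → [4,13),[0,9); WM=6
i=3 t=11 v=9: → [8,17),[4,13); WM=6
i=4 t=18 v=2: → [16,25),[12,21); WM=6
i=5 t=19 v=9: → [16,25),[12,21); WM=19; [0,9) fires=3 [4,13) fires=2 [8,17) fires=1
i=6 t=14 v=1: DROP (t<19-3); WM=19
i=7 t=20 v=8: → [20,29),[16,25),[12,21); WM=19
i=8 t=21 v=9: → [20,29),[16,25); WM=21; [12,21) fires=3
i=9 t=12 v=1: DROP (t<21-3); WM=21
i=10 t=19 v=2: → [16,25),[12,21); WM=21
i=11 t=24 v=3: → [24,33),[20,29),[16,25); WM=24
i=12 t=29 v=9: → [28,37),[24,33); WM=24
i=13 t=33 v=8: → [32,41),[28,37); WM=24
i=14 t=22 v=7: → [20,29),[16,25); WM=33; [16,25) fires=5 [20,29) fires=4 [24,33) fires=2
i=15 t=27 v=1: DROP (t<33-3); WM=33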